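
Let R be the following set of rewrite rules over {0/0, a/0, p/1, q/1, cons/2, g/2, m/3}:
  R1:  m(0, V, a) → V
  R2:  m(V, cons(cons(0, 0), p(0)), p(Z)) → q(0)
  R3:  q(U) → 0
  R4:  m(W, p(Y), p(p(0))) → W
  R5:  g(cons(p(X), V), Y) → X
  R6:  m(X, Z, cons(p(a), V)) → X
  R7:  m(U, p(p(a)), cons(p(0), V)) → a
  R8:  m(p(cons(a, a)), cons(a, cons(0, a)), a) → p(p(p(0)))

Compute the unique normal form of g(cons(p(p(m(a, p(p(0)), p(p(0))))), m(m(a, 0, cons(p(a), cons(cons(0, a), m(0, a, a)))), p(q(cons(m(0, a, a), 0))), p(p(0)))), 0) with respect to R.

p(a)

1. g(cons(p(p(m(a, p(p(0)), p(p(0))))), m(m(a, 0, cons(p(a), cons(cons(0, a), m(0, a, a)))), p(q(cons(m(0, a, a), 0))), p(p(0)))), 0)  →  p(m(a, p(p(0)), p(p(0))))   [R5 at ε]
2. p(m(a, p(p(0)), p(p(0))))  →  p(a)   [R4 at 1]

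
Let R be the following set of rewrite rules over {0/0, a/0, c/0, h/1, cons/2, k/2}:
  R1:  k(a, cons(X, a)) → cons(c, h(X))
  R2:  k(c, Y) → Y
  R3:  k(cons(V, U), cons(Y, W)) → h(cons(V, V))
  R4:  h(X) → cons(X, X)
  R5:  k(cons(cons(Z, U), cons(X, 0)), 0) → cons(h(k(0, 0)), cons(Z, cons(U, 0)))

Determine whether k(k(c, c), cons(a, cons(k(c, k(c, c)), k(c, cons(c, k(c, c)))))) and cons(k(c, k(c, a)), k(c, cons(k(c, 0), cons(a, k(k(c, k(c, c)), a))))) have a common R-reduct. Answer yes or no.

Reduce t₁ = k(k(c, c), cons(a, cons(k(c, k(c, c)), k(c, cons(c, k(c, c)))))):
1. k(k(c, c), cons(a, cons(k(c, k(c, c)), k(c, cons(c, k(c, c))))))  →  k(c, cons(a, cons(k(c, k(c, c)), k(c, cons(c, k(c, c))))))   [R2 at 1]
2. k(c, cons(a, cons(k(c, k(c, c)), k(c, cons(c, k(c, c))))))  →  cons(a, cons(k(c, k(c, c)), k(c, cons(c, k(c, c)))))   [R2 at ε]
3. cons(a, cons(k(c, k(c, c)), k(c, cons(c, k(c, c)))))  →  cons(a, cons(k(c, c), k(c, cons(c, k(c, c)))))   [R2 at 2.1]
4. cons(a, cons(k(c, c), k(c, cons(c, k(c, c)))))  →  cons(a, cons(c, k(c, cons(c, k(c, c)))))   [R2 at 2.1]
5. cons(a, cons(c, k(c, cons(c, k(c, c)))))  →  cons(a, cons(c, cons(c, k(c, c))))   [R2 at 2.2]
6. cons(a, cons(c, cons(c, k(c, c))))  →  cons(a, cons(c, cons(c, c)))   [R2 at 2.2.2]

Reduce t₂ = cons(k(c, k(c, a)), k(c, cons(k(c, 0), cons(a, k(k(c, k(c, c)), a))))):
1. cons(k(c, k(c, a)), k(c, cons(k(c, 0), cons(a, k(k(c, k(c, c)), a)))))  →  cons(k(c, a), k(c, cons(k(c, 0), cons(a, k(k(c, k(c, c)), a)))))   [R2 at 1]
2. cons(k(c, a), k(c, cons(k(c, 0), cons(a, k(k(c, k(c, c)), a)))))  →  cons(a, k(c, cons(k(c, 0), cons(a, k(k(c, k(c, c)), a)))))   [R2 at 1]
3. cons(a, k(c, cons(k(c, 0), cons(a, k(k(c, k(c, c)), a)))))  →  cons(a, cons(k(c, 0), cons(a, k(k(c, k(c, c)), a))))   [R2 at 2]
4. cons(a, cons(k(c, 0), cons(a, k(k(c, k(c, c)), a))))  →  cons(a, cons(0, cons(a, k(k(c, k(c, c)), a))))   [R2 at 2.1]
5. cons(a, cons(0, cons(a, k(k(c, k(c, c)), a))))  →  cons(a, cons(0, cons(a, k(k(c, c), a))))   [R2 at 2.2.2.1]
6. cons(a, cons(0, cons(a, k(k(c, c), a))))  →  cons(a, cons(0, cons(a, k(c, a))))   [R2 at 2.2.2.1]
7. cons(a, cons(0, cons(a, k(c, a))))  →  cons(a, cons(0, cons(a, a)))   [R2 at 2.2.2]

no — NF(t₁) = cons(a, cons(c, cons(c, c))), NF(t₂) = cons(a, cons(0, cons(a, a)))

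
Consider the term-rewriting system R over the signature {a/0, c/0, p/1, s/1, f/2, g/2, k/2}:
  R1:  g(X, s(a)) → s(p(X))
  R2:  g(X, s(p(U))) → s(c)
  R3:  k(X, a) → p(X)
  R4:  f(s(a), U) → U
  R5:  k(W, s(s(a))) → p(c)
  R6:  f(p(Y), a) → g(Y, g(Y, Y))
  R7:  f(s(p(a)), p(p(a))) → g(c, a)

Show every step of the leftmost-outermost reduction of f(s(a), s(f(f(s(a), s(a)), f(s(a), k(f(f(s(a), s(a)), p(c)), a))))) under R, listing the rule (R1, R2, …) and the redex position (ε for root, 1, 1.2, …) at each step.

1. f(s(a), s(f(f(s(a), s(a)), f(s(a), k(f(f(s(a), s(a)), p(c)), a)))))  →  s(f(f(s(a), s(a)), f(s(a), k(f(f(s(a), s(a)), p(c)), a))))   [R4 at ε]
2. s(f(f(s(a), s(a)), f(s(a), k(f(f(s(a), s(a)), p(c)), a))))  →  s(f(s(a), f(s(a), k(f(f(s(a), s(a)), p(c)), a))))   [R4 at 1.1]
3. s(f(s(a), f(s(a), k(f(f(s(a), s(a)), p(c)), a))))  →  s(f(s(a), k(f(f(s(a), s(a)), p(c)), a)))   [R4 at 1]
4. s(f(s(a), k(f(f(s(a), s(a)), p(c)), a)))  →  s(k(f(f(s(a), s(a)), p(c)), a))   [R4 at 1]
5. s(k(f(f(s(a), s(a)), p(c)), a))  →  s(p(f(f(s(a), s(a)), p(c))))   [R3 at 1]
6. s(p(f(f(s(a), s(a)), p(c))))  →  s(p(f(s(a), p(c))))   [R4 at 1.1.1]
7. s(p(f(s(a), p(c))))  →  s(p(p(c)))   [R4 at 1.1]

s(p(p(c)))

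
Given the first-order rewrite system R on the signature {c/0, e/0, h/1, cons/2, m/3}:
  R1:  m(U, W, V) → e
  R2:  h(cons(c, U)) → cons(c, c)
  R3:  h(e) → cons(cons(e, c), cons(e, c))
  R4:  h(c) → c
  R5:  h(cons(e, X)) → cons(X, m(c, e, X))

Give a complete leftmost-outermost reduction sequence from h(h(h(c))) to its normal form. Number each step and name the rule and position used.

1. h(h(h(c)))  →  h(h(c))   [R4 at 1.1]
2. h(h(c))  →  h(c)   [R4 at 1]
3. h(c)  →  c   [R4 at ε]

c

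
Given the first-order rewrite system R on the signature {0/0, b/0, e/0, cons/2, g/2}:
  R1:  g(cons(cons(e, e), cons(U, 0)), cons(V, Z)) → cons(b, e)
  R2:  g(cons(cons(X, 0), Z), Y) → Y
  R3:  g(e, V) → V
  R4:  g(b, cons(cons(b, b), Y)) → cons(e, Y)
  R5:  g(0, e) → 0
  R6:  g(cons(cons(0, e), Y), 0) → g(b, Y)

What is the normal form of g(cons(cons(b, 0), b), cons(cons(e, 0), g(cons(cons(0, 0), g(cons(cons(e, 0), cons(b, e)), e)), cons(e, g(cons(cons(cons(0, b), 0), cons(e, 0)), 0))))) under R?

1. g(cons(cons(b, 0), b), cons(cons(e, 0), g(cons(cons(0, 0), g(cons(cons(e, 0), cons(b, e)), e)), cons(e, g(cons(cons(cons(0, b), 0), cons(e, 0)), 0)))))  →  cons(cons(e, 0), g(cons(cons(0, 0), g(cons(cons(e, 0), cons(b, e)), e)), cons(e, g(cons(cons(cons(0, b), 0), cons(e, 0)), 0))))   [R2 at ε]
2. cons(cons(e, 0), g(cons(cons(0, 0), g(cons(cons(e, 0), cons(b, e)), e)), cons(e, g(cons(cons(cons(0, b), 0), cons(e, 0)), 0))))  →  cons(cons(e, 0), cons(e, g(cons(cons(cons(0, b), 0), cons(e, 0)), 0)))   [R2 at 2]
3. cons(cons(e, 0), cons(e, g(cons(cons(cons(0, b), 0), cons(e, 0)), 0)))  →  cons(cons(e, 0), cons(e, 0))   [R2 at 2.2]

cons(cons(e, 0), cons(e, 0))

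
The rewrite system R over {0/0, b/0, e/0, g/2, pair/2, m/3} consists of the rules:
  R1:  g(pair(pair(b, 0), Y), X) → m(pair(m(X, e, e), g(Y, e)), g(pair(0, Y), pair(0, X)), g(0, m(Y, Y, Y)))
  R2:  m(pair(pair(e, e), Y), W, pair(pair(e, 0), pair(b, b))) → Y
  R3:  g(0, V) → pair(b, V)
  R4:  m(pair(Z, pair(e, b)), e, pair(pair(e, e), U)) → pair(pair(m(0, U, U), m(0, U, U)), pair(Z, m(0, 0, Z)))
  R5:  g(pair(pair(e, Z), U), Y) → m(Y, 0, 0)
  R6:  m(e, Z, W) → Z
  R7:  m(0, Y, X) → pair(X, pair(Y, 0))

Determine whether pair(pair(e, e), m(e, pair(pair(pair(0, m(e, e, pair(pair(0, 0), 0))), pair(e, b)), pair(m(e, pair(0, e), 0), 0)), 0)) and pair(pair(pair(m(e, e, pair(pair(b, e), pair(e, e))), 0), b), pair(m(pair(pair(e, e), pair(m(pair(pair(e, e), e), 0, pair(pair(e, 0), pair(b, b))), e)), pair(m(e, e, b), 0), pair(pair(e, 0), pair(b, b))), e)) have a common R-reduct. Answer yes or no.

Reduce t₁ = pair(pair(e, e), m(e, pair(pair(pair(0, m(e, e, pair(pair(0, 0), 0))), pair(e, b)), pair(m(e, pair(0, e), 0), 0)), 0)):
1. pair(pair(e, e), m(e, pair(pair(pair(0, m(e, e, pair(pair(0, 0), 0))), pair(e, b)), pair(m(e, pair(0, e), 0), 0)), 0))  →  pair(pair(e, e), pair(pair(pair(0, m(e, e, pair(pair(0, 0), 0))), pair(e, b)), pair(m(e, pair(0, e), 0), 0)))   [R6 at 2]
2. pair(pair(e, e), pair(pair(pair(0, m(e, e, pair(pair(0, 0), 0))), pair(e, b)), pair(m(e, pair(0, e), 0), 0)))  →  pair(pair(e, e), pair(pair(pair(0, e), pair(e, b)), pair(m(e, pair(0, e), 0), 0)))   [R6 at 2.1.1.2]
3. pair(pair(e, e), pair(pair(pair(0, e), pair(e, b)), pair(m(e, pair(0, e), 0), 0)))  →  pair(pair(e, e), pair(pair(pair(0, e), pair(e, b)), pair(pair(0, e), 0)))   [R6 at 2.2.1]

Reduce t₂ = pair(pair(pair(m(e, e, pair(pair(b, e), pair(e, e))), 0), b), pair(m(pair(pair(e, e), pair(m(pair(pair(e, e), e), 0, pair(pair(e, 0), pair(b, b))), e)), pair(m(e, e, b), 0), pair(pair(e, 0), pair(b, b))), e)):
1. pair(pair(pair(m(e, e, pair(pair(b, e), pair(e, e))), 0), b), pair(m(pair(pair(e, e), pair(m(pair(pair(e, e), e), 0, pair(pair(e, 0), pair(b, b))), e)), pair(m(e, e, b), 0), pair(pair(e, 0), pair(b, b))), e))  →  pair(pair(pair(e, 0), b), pair(m(pair(pair(e, e), pair(m(pair(pair(e, e), e), 0, pair(pair(e, 0), pair(b, b))), e)), pair(m(e, e, b), 0), pair(pair(e, 0), pair(b, b))), e))   [R6 at 1.1.1]
2. pair(pair(pair(e, 0), b), pair(m(pair(pair(e, e), pair(m(pair(pair(e, e), e), 0, pair(pair(e, 0), pair(b, b))), e)), pair(m(e, e, b), 0), pair(pair(e, 0), pair(b, b))), e))  →  pair(pair(pair(e, 0), b), pair(pair(m(pair(pair(e, e), e), 0, pair(pair(e, 0), pair(b, b))), e), e))   [R2 at 2.1]
3. pair(pair(pair(e, 0), b), pair(pair(m(pair(pair(e, e), e), 0, pair(pair(e, 0), pair(b, b))), e), e))  →  pair(pair(pair(e, 0), b), pair(pair(e, e), e))   [R2 at 2.1.1]

no — NF(t₁) = pair(pair(e, e), pair(pair(pair(0, e), pair(e, b)), pair(pair(0, e), 0))), NF(t₂) = pair(pair(pair(e, 0), b), pair(pair(e, e), e))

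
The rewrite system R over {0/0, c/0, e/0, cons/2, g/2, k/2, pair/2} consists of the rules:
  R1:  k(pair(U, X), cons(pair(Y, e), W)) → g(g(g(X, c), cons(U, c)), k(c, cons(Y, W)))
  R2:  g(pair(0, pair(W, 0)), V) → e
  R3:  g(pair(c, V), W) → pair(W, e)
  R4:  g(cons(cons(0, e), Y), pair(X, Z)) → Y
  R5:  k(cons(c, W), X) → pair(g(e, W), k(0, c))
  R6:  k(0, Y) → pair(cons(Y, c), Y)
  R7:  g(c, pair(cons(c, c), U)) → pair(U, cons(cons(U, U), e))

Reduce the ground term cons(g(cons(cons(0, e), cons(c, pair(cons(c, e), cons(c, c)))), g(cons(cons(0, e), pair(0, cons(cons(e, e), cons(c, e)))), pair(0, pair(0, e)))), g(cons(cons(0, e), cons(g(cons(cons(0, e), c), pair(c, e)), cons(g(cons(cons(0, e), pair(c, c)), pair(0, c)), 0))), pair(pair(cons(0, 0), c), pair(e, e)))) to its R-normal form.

1. cons(g(cons(cons(0, e), cons(c, pair(cons(c, e), cons(c, c)))), g(cons(cons(0, e), pair(0, cons(cons(e, e), cons(c, e)))), pair(0, pair(0, e)))), g(cons(cons(0, e), cons(g(cons(cons(0, e), c), pair(c, e)), cons(g(cons(cons(0, e), pair(c, c)), pair(0, c)), 0))), pair(pair(cons(0, 0), c), pair(e, e))))  →  cons(g(cons(cons(0, e), cons(c, pair(cons(c, e), cons(c, c)))), pair(0, cons(cons(e, e), cons(c, e)))), g(cons(cons(0, e), cons(g(cons(cons(0, e), c), pair(c, e)), cons(g(cons(cons(0, e), pair(c, c)), pair(0, c)), 0))), pair(pair(cons(0, 0), c), pair(e, e))))   [R4 at 1.2]
2. cons(g(cons(cons(0, e), cons(c, pair(cons(c, e), cons(c, c)))), pair(0, cons(cons(e, e), cons(c, e)))), g(cons(cons(0, e), cons(g(cons(cons(0, e), c), pair(c, e)), cons(g(cons(cons(0, e), pair(c, c)), pair(0, c)), 0))), pair(pair(cons(0, 0), c), pair(e, e))))  →  cons(cons(c, pair(cons(c, e), cons(c, c))), g(cons(cons(0, e), cons(g(cons(cons(0, e), c), pair(c, e)), cons(g(cons(cons(0, e), pair(c, c)), pair(0, c)), 0))), pair(pair(cons(0, 0), c), pair(e, e))))   [R4 at 1]
3. cons(cons(c, pair(cons(c, e), cons(c, c))), g(cons(cons(0, e), cons(g(cons(cons(0, e), c), pair(c, e)), cons(g(cons(cons(0, e), pair(c, c)), pair(0, c)), 0))), pair(pair(cons(0, 0), c), pair(e, e))))  →  cons(cons(c, pair(cons(c, e), cons(c, c))), cons(g(cons(cons(0, e), c), pair(c, e)), cons(g(cons(cons(0, e), pair(c, c)), pair(0, c)), 0)))   [R4 at 2]
4. cons(cons(c, pair(cons(c, e), cons(c, c))), cons(g(cons(cons(0, e), c), pair(c, e)), cons(g(cons(cons(0, e), pair(c, c)), pair(0, c)), 0)))  →  cons(cons(c, pair(cons(c, e), cons(c, c))), cons(c, cons(g(cons(cons(0, e), pair(c, c)), pair(0, c)), 0)))   [R4 at 2.1]
5. cons(cons(c, pair(cons(c, e), cons(c, c))), cons(c, cons(g(cons(cons(0, e), pair(c, c)), pair(0, c)), 0)))  →  cons(cons(c, pair(cons(c, e), cons(c, c))), cons(c, cons(pair(c, c), 0)))   [R4 at 2.2.1]

cons(cons(c, pair(cons(c, e), cons(c, c))), cons(c, cons(pair(c, c), 0)))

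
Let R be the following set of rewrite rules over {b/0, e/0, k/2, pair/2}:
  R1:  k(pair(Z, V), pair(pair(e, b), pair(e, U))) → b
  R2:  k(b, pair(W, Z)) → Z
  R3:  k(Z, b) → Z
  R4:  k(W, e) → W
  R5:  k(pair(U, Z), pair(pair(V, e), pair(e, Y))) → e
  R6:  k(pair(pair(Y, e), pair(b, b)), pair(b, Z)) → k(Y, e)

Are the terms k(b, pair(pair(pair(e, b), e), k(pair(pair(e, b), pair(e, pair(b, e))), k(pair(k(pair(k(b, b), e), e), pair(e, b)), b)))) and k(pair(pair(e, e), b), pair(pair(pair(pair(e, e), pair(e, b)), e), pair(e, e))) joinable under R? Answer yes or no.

yes — NF(t₁) = e, NF(t₂) = e

Reduce t₁ = k(b, pair(pair(pair(e, b), e), k(pair(pair(e, b), pair(e, pair(b, e))), k(pair(k(pair(k(b, b), e), e), pair(e, b)), b)))):
1. k(b, pair(pair(pair(e, b), e), k(pair(pair(e, b), pair(e, pair(b, e))), k(pair(k(pair(k(b, b), e), e), pair(e, b)), b))))  →  k(pair(pair(e, b), pair(e, pair(b, e))), k(pair(k(pair(k(b, b), e), e), pair(e, b)), b))   [R2 at ε]
2. k(pair(pair(e, b), pair(e, pair(b, e))), k(pair(k(pair(k(b, b), e), e), pair(e, b)), b))  →  k(pair(pair(e, b), pair(e, pair(b, e))), pair(k(pair(k(b, b), e), e), pair(e, b)))   [R3 at 2]
3. k(pair(pair(e, b), pair(e, pair(b, e))), pair(k(pair(k(b, b), e), e), pair(e, b)))  →  k(pair(pair(e, b), pair(e, pair(b, e))), pair(pair(k(b, b), e), pair(e, b)))   [R4 at 2.1]
4. k(pair(pair(e, b), pair(e, pair(b, e))), pair(pair(k(b, b), e), pair(e, b)))  →  e   [R5 at ε]

Reduce t₂ = k(pair(pair(e, e), b), pair(pair(pair(pair(e, e), pair(e, b)), e), pair(e, e))):
1. k(pair(pair(e, e), b), pair(pair(pair(pair(e, e), pair(e, b)), e), pair(e, e)))  →  e   [R5 at ε]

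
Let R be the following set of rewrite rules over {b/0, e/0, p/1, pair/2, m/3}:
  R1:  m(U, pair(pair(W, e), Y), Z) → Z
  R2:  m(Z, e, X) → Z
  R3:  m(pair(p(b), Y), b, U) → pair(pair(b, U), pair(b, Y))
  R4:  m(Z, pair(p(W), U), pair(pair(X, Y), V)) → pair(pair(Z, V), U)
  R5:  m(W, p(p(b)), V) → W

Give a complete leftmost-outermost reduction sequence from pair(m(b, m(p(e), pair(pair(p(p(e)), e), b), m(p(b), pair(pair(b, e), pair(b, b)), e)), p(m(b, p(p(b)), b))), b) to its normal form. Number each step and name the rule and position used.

1. pair(m(b, m(p(e), pair(pair(p(p(e)), e), b), m(p(b), pair(pair(b, e), pair(b, b)), e)), p(m(b, p(p(b)), b))), b)  →  pair(m(b, m(p(b), pair(pair(b, e), pair(b, b)), e), p(m(b, p(p(b)), b))), b)   [R1 at 1.2]
2. pair(m(b, m(p(b), pair(pair(b, e), pair(b, b)), e), p(m(b, p(p(b)), b))), b)  →  pair(m(b, e, p(m(b, p(p(b)), b))), b)   [R1 at 1.2]
3. pair(m(b, e, p(m(b, p(p(b)), b))), b)  →  pair(b, b)   [R2 at 1]

pair(b, b)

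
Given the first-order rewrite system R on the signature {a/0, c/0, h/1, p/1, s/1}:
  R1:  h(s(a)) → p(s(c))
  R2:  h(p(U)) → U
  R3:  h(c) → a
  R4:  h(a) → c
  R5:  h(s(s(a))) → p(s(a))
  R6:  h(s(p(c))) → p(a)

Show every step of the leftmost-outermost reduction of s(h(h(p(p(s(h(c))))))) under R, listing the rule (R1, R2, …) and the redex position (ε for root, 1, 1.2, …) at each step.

s(s(a))

1. s(h(h(p(p(s(h(c)))))))  →  s(h(p(s(h(c)))))   [R2 at 1.1]
2. s(h(p(s(h(c)))))  →  s(s(h(c)))   [R2 at 1]
3. s(s(h(c)))  →  s(s(a))   [R3 at 1.1]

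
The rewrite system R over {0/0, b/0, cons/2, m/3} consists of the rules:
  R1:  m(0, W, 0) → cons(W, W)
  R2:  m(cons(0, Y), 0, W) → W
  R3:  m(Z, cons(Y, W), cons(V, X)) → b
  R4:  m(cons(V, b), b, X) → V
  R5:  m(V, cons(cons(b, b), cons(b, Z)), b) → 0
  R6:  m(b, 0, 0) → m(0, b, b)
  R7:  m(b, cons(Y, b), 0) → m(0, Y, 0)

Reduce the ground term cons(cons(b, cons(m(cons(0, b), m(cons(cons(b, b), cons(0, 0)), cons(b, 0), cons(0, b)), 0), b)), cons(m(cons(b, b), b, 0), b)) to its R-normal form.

cons(cons(b, cons(0, b)), cons(b, b))

1. cons(cons(b, cons(m(cons(0, b), m(cons(cons(b, b), cons(0, 0)), cons(b, 0), cons(0, b)), 0), b)), cons(m(cons(b, b), b, 0), b))  →  cons(cons(b, cons(m(cons(0, b), b, 0), b)), cons(m(cons(b, b), b, 0), b))   [R3 at 1.2.1.2]
2. cons(cons(b, cons(m(cons(0, b), b, 0), b)), cons(m(cons(b, b), b, 0), b))  →  cons(cons(b, cons(0, b)), cons(m(cons(b, b), b, 0), b))   [R4 at 1.2.1]
3. cons(cons(b, cons(0, b)), cons(m(cons(b, b), b, 0), b))  →  cons(cons(b, cons(0, b)), cons(b, b))   [R4 at 2.1]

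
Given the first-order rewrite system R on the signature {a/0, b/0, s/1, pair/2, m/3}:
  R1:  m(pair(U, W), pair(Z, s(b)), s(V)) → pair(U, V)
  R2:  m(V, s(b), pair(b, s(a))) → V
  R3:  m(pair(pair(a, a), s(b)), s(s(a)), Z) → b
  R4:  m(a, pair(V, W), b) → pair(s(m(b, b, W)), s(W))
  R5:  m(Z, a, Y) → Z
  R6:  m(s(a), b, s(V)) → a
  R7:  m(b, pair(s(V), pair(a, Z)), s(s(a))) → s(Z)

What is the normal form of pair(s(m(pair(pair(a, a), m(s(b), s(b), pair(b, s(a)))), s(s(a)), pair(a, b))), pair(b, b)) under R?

1. pair(s(m(pair(pair(a, a), m(s(b), s(b), pair(b, s(a)))), s(s(a)), pair(a, b))), pair(b, b))  →  pair(s(m(pair(pair(a, a), s(b)), s(s(a)), pair(a, b))), pair(b, b))   [R2 at 1.1.1.2]
2. pair(s(m(pair(pair(a, a), s(b)), s(s(a)), pair(a, b))), pair(b, b))  →  pair(s(b), pair(b, b))   [R3 at 1.1]

pair(s(b), pair(b, b))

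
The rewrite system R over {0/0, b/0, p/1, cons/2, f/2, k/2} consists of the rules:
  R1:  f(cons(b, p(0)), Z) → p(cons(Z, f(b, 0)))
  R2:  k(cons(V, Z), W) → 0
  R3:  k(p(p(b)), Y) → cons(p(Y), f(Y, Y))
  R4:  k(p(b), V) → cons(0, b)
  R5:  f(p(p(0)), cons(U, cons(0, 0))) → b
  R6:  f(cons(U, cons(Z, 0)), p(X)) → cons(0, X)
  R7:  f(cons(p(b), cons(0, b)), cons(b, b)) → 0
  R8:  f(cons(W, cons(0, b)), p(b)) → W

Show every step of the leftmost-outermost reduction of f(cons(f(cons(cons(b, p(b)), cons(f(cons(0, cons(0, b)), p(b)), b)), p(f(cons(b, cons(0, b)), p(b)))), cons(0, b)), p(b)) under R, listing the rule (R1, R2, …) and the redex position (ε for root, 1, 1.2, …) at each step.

1. f(cons(f(cons(cons(b, p(b)), cons(f(cons(0, cons(0, b)), p(b)), b)), p(f(cons(b, cons(0, b)), p(b)))), cons(0, b)), p(b))  →  f(cons(cons(b, p(b)), cons(f(cons(0, cons(0, b)), p(b)), b)), p(f(cons(b, cons(0, b)), p(b))))   [R8 at ε]
2. f(cons(cons(b, p(b)), cons(f(cons(0, cons(0, b)), p(b)), b)), p(f(cons(b, cons(0, b)), p(b))))  →  f(cons(cons(b, p(b)), cons(0, b)), p(f(cons(b, cons(0, b)), p(b))))   [R8 at 1.2.1]
3. f(cons(cons(b, p(b)), cons(0, b)), p(f(cons(b, cons(0, b)), p(b))))  →  f(cons(cons(b, p(b)), cons(0, b)), p(b))   [R8 at 2.1]
4. f(cons(cons(b, p(b)), cons(0, b)), p(b))  →  cons(b, p(b))   [R8 at ε]

cons(b, p(b))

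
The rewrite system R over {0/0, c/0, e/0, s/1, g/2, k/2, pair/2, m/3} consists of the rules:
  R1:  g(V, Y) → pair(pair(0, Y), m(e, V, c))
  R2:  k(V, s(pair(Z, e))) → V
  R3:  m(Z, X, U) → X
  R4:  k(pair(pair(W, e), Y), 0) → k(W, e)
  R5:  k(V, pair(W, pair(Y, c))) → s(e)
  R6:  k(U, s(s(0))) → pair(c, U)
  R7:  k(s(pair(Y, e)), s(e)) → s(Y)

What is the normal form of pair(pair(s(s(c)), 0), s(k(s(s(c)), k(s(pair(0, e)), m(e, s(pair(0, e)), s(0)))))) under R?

pair(pair(s(s(c)), 0), s(s(s(c))))

1. pair(pair(s(s(c)), 0), s(k(s(s(c)), k(s(pair(0, e)), m(e, s(pair(0, e)), s(0))))))  →  pair(pair(s(s(c)), 0), s(k(s(s(c)), k(s(pair(0, e)), s(pair(0, e))))))   [R3 at 2.1.2.2]
2. pair(pair(s(s(c)), 0), s(k(s(s(c)), k(s(pair(0, e)), s(pair(0, e))))))  →  pair(pair(s(s(c)), 0), s(k(s(s(c)), s(pair(0, e)))))   [R2 at 2.1.2]
3. pair(pair(s(s(c)), 0), s(k(s(s(c)), s(pair(0, e)))))  →  pair(pair(s(s(c)), 0), s(s(s(c))))   [R2 at 2.1]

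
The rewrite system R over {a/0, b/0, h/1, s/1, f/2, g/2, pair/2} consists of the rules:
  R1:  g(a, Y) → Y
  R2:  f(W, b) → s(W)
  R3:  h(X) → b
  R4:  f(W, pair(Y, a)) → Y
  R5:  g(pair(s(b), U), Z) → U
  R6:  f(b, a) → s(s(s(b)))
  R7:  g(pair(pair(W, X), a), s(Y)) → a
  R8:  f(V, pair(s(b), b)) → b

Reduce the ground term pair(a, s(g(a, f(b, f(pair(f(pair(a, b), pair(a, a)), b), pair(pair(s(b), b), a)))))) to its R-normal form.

pair(a, s(b))

1. pair(a, s(g(a, f(b, f(pair(f(pair(a, b), pair(a, a)), b), pair(pair(s(b), b), a))))))  →  pair(a, s(f(b, f(pair(f(pair(a, b), pair(a, a)), b), pair(pair(s(b), b), a)))))   [R1 at 2.1]
2. pair(a, s(f(b, f(pair(f(pair(a, b), pair(a, a)), b), pair(pair(s(b), b), a)))))  →  pair(a, s(f(b, pair(s(b), b))))   [R4 at 2.1.2]
3. pair(a, s(f(b, pair(s(b), b))))  →  pair(a, s(b))   [R8 at 2.1]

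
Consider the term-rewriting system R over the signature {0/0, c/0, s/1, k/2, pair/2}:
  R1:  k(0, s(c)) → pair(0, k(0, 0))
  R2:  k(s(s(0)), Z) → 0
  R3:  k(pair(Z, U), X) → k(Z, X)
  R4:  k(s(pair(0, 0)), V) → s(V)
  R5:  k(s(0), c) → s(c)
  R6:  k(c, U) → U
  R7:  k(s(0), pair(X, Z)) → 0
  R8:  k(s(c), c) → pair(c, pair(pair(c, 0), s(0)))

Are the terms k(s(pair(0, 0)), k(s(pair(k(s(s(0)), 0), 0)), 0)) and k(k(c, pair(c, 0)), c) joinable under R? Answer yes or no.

no — NF(t₁) = s(s(0)), NF(t₂) = c

Reduce t₁ = k(s(pair(0, 0)), k(s(pair(k(s(s(0)), 0), 0)), 0)):
1. k(s(pair(0, 0)), k(s(pair(k(s(s(0)), 0), 0)), 0))  →  s(k(s(pair(k(s(s(0)), 0), 0)), 0))   [R4 at ε]
2. s(k(s(pair(k(s(s(0)), 0), 0)), 0))  →  s(k(s(pair(0, 0)), 0))   [R2 at 1.1.1.1]
3. s(k(s(pair(0, 0)), 0))  →  s(s(0))   [R4 at 1]

Reduce t₂ = k(k(c, pair(c, 0)), c):
1. k(k(c, pair(c, 0)), c)  →  k(pair(c, 0), c)   [R6 at 1]
2. k(pair(c, 0), c)  →  k(c, c)   [R3 at ε]
3. k(c, c)  →  c   [R6 at ε]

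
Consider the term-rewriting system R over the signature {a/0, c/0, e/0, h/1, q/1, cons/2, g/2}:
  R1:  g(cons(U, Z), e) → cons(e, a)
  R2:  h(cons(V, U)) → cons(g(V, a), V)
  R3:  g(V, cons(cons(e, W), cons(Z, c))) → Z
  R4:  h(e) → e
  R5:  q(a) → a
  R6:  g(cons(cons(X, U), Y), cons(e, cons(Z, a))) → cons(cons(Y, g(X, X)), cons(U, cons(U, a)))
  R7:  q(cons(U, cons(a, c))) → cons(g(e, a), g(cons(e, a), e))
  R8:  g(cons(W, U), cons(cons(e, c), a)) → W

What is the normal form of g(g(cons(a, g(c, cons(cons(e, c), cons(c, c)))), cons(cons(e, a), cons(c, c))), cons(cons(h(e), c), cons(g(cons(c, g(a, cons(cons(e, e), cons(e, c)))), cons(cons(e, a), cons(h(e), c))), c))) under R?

1. g(g(cons(a, g(c, cons(cons(e, c), cons(c, c)))), cons(cons(e, a), cons(c, c))), cons(cons(h(e), c), cons(g(cons(c, g(a, cons(cons(e, e), cons(e, c)))), cons(cons(e, a), cons(h(e), c))), c)))  →  g(c, cons(cons(h(e), c), cons(g(cons(c, g(a, cons(cons(e, e), cons(e, c)))), cons(cons(e, a), cons(h(e), c))), c)))   [R3 at 1]
2. g(c, cons(cons(h(e), c), cons(g(cons(c, g(a, cons(cons(e, e), cons(e, c)))), cons(cons(e, a), cons(h(e), c))), c)))  →  g(c, cons(cons(e, c), cons(g(cons(c, g(a, cons(cons(e, e), cons(e, c)))), cons(cons(e, a), cons(h(e), c))), c)))   [R4 at 2.1.1]
3. g(c, cons(cons(e, c), cons(g(cons(c, g(a, cons(cons(e, e), cons(e, c)))), cons(cons(e, a), cons(h(e), c))), c)))  →  g(cons(c, g(a, cons(cons(e, e), cons(e, c)))), cons(cons(e, a), cons(h(e), c)))   [R3 at ε]
4. g(cons(c, g(a, cons(cons(e, e), cons(e, c)))), cons(cons(e, a), cons(h(e), c)))  →  h(e)   [R3 at ε]
5. h(e)  →  e   [R4 at ε]

e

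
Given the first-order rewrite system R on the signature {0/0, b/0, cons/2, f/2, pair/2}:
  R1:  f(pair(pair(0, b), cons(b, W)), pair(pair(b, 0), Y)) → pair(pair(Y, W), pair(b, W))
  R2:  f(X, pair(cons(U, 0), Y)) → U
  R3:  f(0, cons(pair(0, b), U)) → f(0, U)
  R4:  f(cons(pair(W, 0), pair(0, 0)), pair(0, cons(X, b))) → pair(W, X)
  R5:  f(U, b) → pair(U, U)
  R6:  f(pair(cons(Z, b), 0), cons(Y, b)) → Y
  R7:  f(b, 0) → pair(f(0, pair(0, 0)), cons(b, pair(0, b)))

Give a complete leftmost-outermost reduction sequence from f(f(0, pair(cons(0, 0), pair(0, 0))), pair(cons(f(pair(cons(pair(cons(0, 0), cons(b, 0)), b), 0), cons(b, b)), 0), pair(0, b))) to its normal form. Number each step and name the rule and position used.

1. f(f(0, pair(cons(0, 0), pair(0, 0))), pair(cons(f(pair(cons(pair(cons(0, 0), cons(b, 0)), b), 0), cons(b, b)), 0), pair(0, b)))  →  f(pair(cons(pair(cons(0, 0), cons(b, 0)), b), 0), cons(b, b))   [R2 at ε]
2. f(pair(cons(pair(cons(0, 0), cons(b, 0)), b), 0), cons(b, b))  →  b   [R6 at ε]

b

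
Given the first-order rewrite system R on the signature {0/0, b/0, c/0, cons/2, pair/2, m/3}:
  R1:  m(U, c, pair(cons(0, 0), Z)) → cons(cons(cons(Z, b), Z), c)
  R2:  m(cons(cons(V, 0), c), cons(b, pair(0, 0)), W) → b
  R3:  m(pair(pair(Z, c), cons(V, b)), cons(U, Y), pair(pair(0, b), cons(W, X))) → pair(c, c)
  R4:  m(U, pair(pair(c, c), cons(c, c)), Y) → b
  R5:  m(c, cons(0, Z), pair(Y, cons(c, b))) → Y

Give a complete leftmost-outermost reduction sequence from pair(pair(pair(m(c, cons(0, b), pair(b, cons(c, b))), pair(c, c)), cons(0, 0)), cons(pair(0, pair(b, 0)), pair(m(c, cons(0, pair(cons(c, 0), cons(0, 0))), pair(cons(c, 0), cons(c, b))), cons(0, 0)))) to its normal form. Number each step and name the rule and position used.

1. pair(pair(pair(m(c, cons(0, b), pair(b, cons(c, b))), pair(c, c)), cons(0, 0)), cons(pair(0, pair(b, 0)), pair(m(c, cons(0, pair(cons(c, 0), cons(0, 0))), pair(cons(c, 0), cons(c, b))), cons(0, 0))))  →  pair(pair(pair(b, pair(c, c)), cons(0, 0)), cons(pair(0, pair(b, 0)), pair(m(c, cons(0, pair(cons(c, 0), cons(0, 0))), pair(cons(c, 0), cons(c, b))), cons(0, 0))))   [R5 at 1.1.1]
2. pair(pair(pair(b, pair(c, c)), cons(0, 0)), cons(pair(0, pair(b, 0)), pair(m(c, cons(0, pair(cons(c, 0), cons(0, 0))), pair(cons(c, 0), cons(c, b))), cons(0, 0))))  →  pair(pair(pair(b, pair(c, c)), cons(0, 0)), cons(pair(0, pair(b, 0)), pair(cons(c, 0), cons(0, 0))))   [R5 at 2.2.1]

pair(pair(pair(b, pair(c, c)), cons(0, 0)), cons(pair(0, pair(b, 0)), pair(cons(c, 0), cons(0, 0))))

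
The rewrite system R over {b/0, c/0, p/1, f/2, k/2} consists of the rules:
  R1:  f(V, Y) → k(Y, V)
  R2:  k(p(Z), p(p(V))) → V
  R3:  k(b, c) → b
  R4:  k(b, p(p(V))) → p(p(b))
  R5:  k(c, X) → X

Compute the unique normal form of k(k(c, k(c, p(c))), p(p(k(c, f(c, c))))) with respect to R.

1. k(k(c, k(c, p(c))), p(p(k(c, f(c, c)))))  →  k(k(c, p(c)), p(p(k(c, f(c, c)))))   [R5 at 1]
2. k(k(c, p(c)), p(p(k(c, f(c, c)))))  →  k(p(c), p(p(k(c, f(c, c)))))   [R5 at 1]
3. k(p(c), p(p(k(c, f(c, c)))))  →  k(c, f(c, c))   [R2 at ε]
4. k(c, f(c, c))  →  f(c, c)   [R5 at ε]
5. f(c, c)  →  k(c, c)   [R1 at ε]
6. k(c, c)  →  c   [R5 at ε]

c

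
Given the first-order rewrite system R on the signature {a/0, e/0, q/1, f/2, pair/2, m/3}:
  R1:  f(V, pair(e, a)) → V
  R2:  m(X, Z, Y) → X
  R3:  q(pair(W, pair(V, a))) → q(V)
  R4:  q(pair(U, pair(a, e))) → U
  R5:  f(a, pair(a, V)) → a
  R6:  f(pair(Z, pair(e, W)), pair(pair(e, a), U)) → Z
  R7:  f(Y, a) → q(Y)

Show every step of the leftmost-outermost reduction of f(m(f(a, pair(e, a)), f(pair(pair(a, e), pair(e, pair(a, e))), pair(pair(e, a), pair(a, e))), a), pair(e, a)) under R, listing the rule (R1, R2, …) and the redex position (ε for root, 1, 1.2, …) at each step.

1. f(m(f(a, pair(e, a)), f(pair(pair(a, e), pair(e, pair(a, e))), pair(pair(e, a), pair(a, e))), a), pair(e, a))  →  m(f(a, pair(e, a)), f(pair(pair(a, e), pair(e, pair(a, e))), pair(pair(e, a), pair(a, e))), a)   [R1 at ε]
2. m(f(a, pair(e, a)), f(pair(pair(a, e), pair(e, pair(a, e))), pair(pair(e, a), pair(a, e))), a)  →  f(a, pair(e, a))   [R2 at ε]
3. f(a, pair(e, a))  →  a   [R1 at ε]

a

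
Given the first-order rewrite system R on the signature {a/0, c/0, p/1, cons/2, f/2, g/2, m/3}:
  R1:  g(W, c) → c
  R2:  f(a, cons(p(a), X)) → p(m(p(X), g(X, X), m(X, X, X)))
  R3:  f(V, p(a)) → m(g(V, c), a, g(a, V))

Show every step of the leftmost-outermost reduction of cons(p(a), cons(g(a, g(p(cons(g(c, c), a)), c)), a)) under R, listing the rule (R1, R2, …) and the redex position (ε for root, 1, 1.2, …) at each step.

cons(p(a), cons(c, a))

1. cons(p(a), cons(g(a, g(p(cons(g(c, c), a)), c)), a))  →  cons(p(a), cons(g(a, c), a))   [R1 at 2.1.2]
2. cons(p(a), cons(g(a, c), a))  →  cons(p(a), cons(c, a))   [R1 at 2.1]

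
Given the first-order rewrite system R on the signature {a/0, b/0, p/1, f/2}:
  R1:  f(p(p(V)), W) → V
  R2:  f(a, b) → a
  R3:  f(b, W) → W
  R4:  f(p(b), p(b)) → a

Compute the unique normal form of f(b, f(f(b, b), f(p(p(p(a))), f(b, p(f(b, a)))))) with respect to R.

p(a)

1. f(b, f(f(b, b), f(p(p(p(a))), f(b, p(f(b, a))))))  →  f(f(b, b), f(p(p(p(a))), f(b, p(f(b, a)))))   [R3 at ε]
2. f(f(b, b), f(p(p(p(a))), f(b, p(f(b, a)))))  →  f(b, f(p(p(p(a))), f(b, p(f(b, a)))))   [R3 at 1]
3. f(b, f(p(p(p(a))), f(b, p(f(b, a)))))  →  f(p(p(p(a))), f(b, p(f(b, a))))   [R3 at ε]
4. f(p(p(p(a))), f(b, p(f(b, a))))  →  p(a)   [R1 at ε]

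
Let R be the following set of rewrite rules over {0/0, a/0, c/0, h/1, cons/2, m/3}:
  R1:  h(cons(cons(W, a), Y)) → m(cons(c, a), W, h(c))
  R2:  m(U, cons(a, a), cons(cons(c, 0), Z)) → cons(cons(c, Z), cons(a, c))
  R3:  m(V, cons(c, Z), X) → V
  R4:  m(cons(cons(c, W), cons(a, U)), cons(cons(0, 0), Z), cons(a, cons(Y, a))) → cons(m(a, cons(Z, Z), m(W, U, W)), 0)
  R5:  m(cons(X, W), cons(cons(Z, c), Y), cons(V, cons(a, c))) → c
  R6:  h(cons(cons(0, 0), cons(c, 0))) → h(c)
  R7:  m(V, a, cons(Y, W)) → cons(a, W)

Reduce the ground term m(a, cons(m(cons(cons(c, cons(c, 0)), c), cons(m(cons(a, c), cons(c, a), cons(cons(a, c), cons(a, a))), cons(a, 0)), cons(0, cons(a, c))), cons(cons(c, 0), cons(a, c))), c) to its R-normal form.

1. m(a, cons(m(cons(cons(c, cons(c, 0)), c), cons(m(cons(a, c), cons(c, a), cons(cons(a, c), cons(a, a))), cons(a, 0)), cons(0, cons(a, c))), cons(cons(c, 0), cons(a, c))), c)  →  m(a, cons(m(cons(cons(c, cons(c, 0)), c), cons(cons(a, c), cons(a, 0)), cons(0, cons(a, c))), cons(cons(c, 0), cons(a, c))), c)   [R3 at 2.1.2.1]
2. m(a, cons(m(cons(cons(c, cons(c, 0)), c), cons(cons(a, c), cons(a, 0)), cons(0, cons(a, c))), cons(cons(c, 0), cons(a, c))), c)  →  m(a, cons(c, cons(cons(c, 0), cons(a, c))), c)   [R5 at 2.1]
3. m(a, cons(c, cons(cons(c, 0), cons(a, c))), c)  →  a   [R3 at ε]

a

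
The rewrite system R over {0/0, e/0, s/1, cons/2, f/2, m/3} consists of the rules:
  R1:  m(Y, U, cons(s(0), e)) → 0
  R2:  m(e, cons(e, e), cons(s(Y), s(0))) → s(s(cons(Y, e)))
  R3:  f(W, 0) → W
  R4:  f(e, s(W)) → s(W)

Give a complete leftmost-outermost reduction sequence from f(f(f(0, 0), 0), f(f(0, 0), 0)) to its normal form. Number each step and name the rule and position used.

0

1. f(f(f(0, 0), 0), f(f(0, 0), 0))  →  f(f(0, 0), f(f(0, 0), 0))   [R3 at 1]
2. f(f(0, 0), f(f(0, 0), 0))  →  f(0, f(f(0, 0), 0))   [R3 at 1]
3. f(0, f(f(0, 0), 0))  →  f(0, f(0, 0))   [R3 at 2]
4. f(0, f(0, 0))  →  f(0, 0)   [R3 at 2]
5. f(0, 0)  →  0   [R3 at ε]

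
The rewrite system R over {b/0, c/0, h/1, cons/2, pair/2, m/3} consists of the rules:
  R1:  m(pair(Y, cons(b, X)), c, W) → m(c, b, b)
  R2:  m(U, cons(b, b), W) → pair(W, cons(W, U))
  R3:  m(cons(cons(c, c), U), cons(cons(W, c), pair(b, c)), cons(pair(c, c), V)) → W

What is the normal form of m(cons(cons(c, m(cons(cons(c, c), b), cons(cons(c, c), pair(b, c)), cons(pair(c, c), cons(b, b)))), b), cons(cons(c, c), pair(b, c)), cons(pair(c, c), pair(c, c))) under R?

1. m(cons(cons(c, m(cons(cons(c, c), b), cons(cons(c, c), pair(b, c)), cons(pair(c, c), cons(b, b)))), b), cons(cons(c, c), pair(b, c)), cons(pair(c, c), pair(c, c)))  →  m(cons(cons(c, c), b), cons(cons(c, c), pair(b, c)), cons(pair(c, c), pair(c, c)))   [R3 at 1.1.2]
2. m(cons(cons(c, c), b), cons(cons(c, c), pair(b, c)), cons(pair(c, c), pair(c, c)))  →  c   [R3 at ε]

c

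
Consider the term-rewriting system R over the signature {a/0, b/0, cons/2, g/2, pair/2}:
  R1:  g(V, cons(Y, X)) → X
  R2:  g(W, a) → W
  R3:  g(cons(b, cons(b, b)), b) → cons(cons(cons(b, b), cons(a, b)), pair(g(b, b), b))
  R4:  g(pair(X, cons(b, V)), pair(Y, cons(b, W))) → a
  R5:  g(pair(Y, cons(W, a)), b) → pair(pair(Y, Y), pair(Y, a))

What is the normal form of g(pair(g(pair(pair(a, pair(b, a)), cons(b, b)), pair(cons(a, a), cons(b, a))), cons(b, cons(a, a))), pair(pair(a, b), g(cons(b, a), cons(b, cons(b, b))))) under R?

1. g(pair(g(pair(pair(a, pair(b, a)), cons(b, b)), pair(cons(a, a), cons(b, a))), cons(b, cons(a, a))), pair(pair(a, b), g(cons(b, a), cons(b, cons(b, b)))))  →  g(pair(a, cons(b, cons(a, a))), pair(pair(a, b), g(cons(b, a), cons(b, cons(b, b)))))   [R4 at 1.1]
2. g(pair(a, cons(b, cons(a, a))), pair(pair(a, b), g(cons(b, a), cons(b, cons(b, b)))))  →  g(pair(a, cons(b, cons(a, a))), pair(pair(a, b), cons(b, b)))   [R1 at 2.2]
3. g(pair(a, cons(b, cons(a, a))), pair(pair(a, b), cons(b, b)))  →  a   [R4 at ε]

a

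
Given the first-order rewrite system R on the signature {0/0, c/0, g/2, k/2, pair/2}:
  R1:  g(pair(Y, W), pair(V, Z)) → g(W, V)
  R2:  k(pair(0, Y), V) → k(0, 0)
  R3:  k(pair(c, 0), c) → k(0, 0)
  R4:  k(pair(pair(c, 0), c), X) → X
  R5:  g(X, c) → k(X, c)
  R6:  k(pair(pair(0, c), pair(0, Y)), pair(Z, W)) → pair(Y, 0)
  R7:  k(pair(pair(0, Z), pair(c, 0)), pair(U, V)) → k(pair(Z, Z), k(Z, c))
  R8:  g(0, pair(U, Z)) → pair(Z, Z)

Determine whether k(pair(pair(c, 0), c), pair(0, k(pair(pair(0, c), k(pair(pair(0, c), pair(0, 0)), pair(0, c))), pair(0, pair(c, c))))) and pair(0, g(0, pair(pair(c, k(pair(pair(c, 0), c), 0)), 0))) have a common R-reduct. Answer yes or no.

yes — NF(t₁) = pair(0, pair(0, 0)), NF(t₂) = pair(0, pair(0, 0))

Reduce t₁ = k(pair(pair(c, 0), c), pair(0, k(pair(pair(0, c), k(pair(pair(0, c), pair(0, 0)), pair(0, c))), pair(0, pair(c, c))))):
1. k(pair(pair(c, 0), c), pair(0, k(pair(pair(0, c), k(pair(pair(0, c), pair(0, 0)), pair(0, c))), pair(0, pair(c, c)))))  →  pair(0, k(pair(pair(0, c), k(pair(pair(0, c), pair(0, 0)), pair(0, c))), pair(0, pair(c, c))))   [R4 at ε]
2. pair(0, k(pair(pair(0, c), k(pair(pair(0, c), pair(0, 0)), pair(0, c))), pair(0, pair(c, c))))  →  pair(0, k(pair(pair(0, c), pair(0, 0)), pair(0, pair(c, c))))   [R6 at 2.1.2]
3. pair(0, k(pair(pair(0, c), pair(0, 0)), pair(0, pair(c, c))))  →  pair(0, pair(0, 0))   [R6 at 2]

Reduce t₂ = pair(0, g(0, pair(pair(c, k(pair(pair(c, 0), c), 0)), 0))):
1. pair(0, g(0, pair(pair(c, k(pair(pair(c, 0), c), 0)), 0)))  →  pair(0, pair(0, 0))   [R8 at 2]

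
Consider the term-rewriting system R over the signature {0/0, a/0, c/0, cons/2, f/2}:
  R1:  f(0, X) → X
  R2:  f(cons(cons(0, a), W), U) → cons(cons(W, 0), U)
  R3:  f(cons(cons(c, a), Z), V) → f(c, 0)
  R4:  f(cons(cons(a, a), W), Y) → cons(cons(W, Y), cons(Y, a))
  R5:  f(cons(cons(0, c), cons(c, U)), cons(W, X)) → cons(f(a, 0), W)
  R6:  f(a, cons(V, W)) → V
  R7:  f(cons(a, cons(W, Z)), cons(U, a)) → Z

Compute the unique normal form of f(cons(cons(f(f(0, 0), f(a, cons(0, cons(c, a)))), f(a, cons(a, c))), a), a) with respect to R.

cons(cons(a, 0), a)

1. f(cons(cons(f(f(0, 0), f(a, cons(0, cons(c, a)))), f(a, cons(a, c))), a), a)  →  f(cons(cons(f(0, f(a, cons(0, cons(c, a)))), f(a, cons(a, c))), a), a)   [R1 at 1.1.1.1]
2. f(cons(cons(f(0, f(a, cons(0, cons(c, a)))), f(a, cons(a, c))), a), a)  →  f(cons(cons(f(a, cons(0, cons(c, a))), f(a, cons(a, c))), a), a)   [R1 at 1.1.1]
3. f(cons(cons(f(a, cons(0, cons(c, a))), f(a, cons(a, c))), a), a)  →  f(cons(cons(0, f(a, cons(a, c))), a), a)   [R6 at 1.1.1]
4. f(cons(cons(0, f(a, cons(a, c))), a), a)  →  f(cons(cons(0, a), a), a)   [R6 at 1.1.2]
5. f(cons(cons(0, a), a), a)  →  cons(cons(a, 0), a)   [R2 at ε]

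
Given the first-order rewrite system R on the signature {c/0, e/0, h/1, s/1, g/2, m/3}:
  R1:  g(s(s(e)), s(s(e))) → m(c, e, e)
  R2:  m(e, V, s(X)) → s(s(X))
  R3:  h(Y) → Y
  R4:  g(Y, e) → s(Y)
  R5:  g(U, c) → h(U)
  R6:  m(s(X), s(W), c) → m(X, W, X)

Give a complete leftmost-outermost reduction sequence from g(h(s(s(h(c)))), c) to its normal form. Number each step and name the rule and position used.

s(s(c))

1. g(h(s(s(h(c)))), c)  →  h(h(s(s(h(c)))))   [R5 at ε]
2. h(h(s(s(h(c)))))  →  h(s(s(h(c))))   [R3 at ε]
3. h(s(s(h(c))))  →  s(s(h(c)))   [R3 at ε]
4. s(s(h(c)))  →  s(s(c))   [R3 at 1.1]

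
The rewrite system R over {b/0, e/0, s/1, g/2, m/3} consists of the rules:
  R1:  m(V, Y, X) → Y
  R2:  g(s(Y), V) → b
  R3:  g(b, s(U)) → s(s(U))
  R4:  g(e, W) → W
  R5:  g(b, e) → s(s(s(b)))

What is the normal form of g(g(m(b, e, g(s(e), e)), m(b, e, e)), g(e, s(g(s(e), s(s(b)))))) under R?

s(b)

1. g(g(m(b, e, g(s(e), e)), m(b, e, e)), g(e, s(g(s(e), s(s(b))))))  →  g(g(e, m(b, e, e)), g(e, s(g(s(e), s(s(b))))))   [R1 at 1.1]
2. g(g(e, m(b, e, e)), g(e, s(g(s(e), s(s(b))))))  →  g(m(b, e, e), g(e, s(g(s(e), s(s(b))))))   [R4 at 1]
3. g(m(b, e, e), g(e, s(g(s(e), s(s(b))))))  →  g(e, g(e, s(g(s(e), s(s(b))))))   [R1 at 1]
4. g(e, g(e, s(g(s(e), s(s(b))))))  →  g(e, s(g(s(e), s(s(b)))))   [R4 at ε]
5. g(e, s(g(s(e), s(s(b)))))  →  s(g(s(e), s(s(b))))   [R4 at ε]
6. s(g(s(e), s(s(b))))  →  s(b)   [R2 at 1]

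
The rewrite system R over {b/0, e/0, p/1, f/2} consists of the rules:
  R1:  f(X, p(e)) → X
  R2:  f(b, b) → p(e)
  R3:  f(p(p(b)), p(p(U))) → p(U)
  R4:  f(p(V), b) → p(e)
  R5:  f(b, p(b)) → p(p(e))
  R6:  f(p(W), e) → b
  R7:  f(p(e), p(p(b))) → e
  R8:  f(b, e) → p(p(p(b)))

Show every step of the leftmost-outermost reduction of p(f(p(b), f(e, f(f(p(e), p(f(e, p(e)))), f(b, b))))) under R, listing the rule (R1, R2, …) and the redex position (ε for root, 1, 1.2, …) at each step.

p(b)

1. p(f(p(b), f(e, f(f(p(e), p(f(e, p(e)))), f(b, b)))))  →  p(f(p(b), f(e, f(f(p(e), p(e)), f(b, b)))))   [R1 at 1.2.2.1.2.1]
2. p(f(p(b), f(e, f(f(p(e), p(e)), f(b, b)))))  →  p(f(p(b), f(e, f(p(e), f(b, b)))))   [R1 at 1.2.2.1]
3. p(f(p(b), f(e, f(p(e), f(b, b)))))  →  p(f(p(b), f(e, f(p(e), p(e)))))   [R2 at 1.2.2.2]
4. p(f(p(b), f(e, f(p(e), p(e)))))  →  p(f(p(b), f(e, p(e))))   [R1 at 1.2.2]
5. p(f(p(b), f(e, p(e))))  →  p(f(p(b), e))   [R1 at 1.2]
6. p(f(p(b), e))  →  p(b)   [R6 at 1]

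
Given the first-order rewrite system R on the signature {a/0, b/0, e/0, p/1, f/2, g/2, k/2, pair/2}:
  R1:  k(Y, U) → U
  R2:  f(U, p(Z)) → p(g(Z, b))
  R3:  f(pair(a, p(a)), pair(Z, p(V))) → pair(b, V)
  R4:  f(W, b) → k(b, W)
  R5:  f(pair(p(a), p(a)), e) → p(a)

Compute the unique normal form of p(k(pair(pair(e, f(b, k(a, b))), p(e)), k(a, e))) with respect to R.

1. p(k(pair(pair(e, f(b, k(a, b))), p(e)), k(a, e)))  →  p(k(a, e))   [R1 at 1]
2. p(k(a, e))  →  p(e)   [R1 at 1]

p(e)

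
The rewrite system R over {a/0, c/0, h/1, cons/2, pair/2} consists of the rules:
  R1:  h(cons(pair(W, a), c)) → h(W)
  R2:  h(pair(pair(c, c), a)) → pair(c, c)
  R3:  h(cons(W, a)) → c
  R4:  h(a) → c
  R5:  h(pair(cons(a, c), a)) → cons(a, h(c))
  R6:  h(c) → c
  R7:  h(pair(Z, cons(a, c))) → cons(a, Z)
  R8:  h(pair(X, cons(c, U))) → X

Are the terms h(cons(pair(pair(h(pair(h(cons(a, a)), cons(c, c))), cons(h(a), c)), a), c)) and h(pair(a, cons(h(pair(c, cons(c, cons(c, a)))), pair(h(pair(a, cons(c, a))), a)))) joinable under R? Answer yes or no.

no — NF(t₁) = c, NF(t₂) = a

Reduce t₁ = h(cons(pair(pair(h(pair(h(cons(a, a)), cons(c, c))), cons(h(a), c)), a), c)):
1. h(cons(pair(pair(h(pair(h(cons(a, a)), cons(c, c))), cons(h(a), c)), a), c))  →  h(pair(h(pair(h(cons(a, a)), cons(c, c))), cons(h(a), c)))   [R1 at ε]
2. h(pair(h(pair(h(cons(a, a)), cons(c, c))), cons(h(a), c)))  →  h(pair(h(cons(a, a)), cons(h(a), c)))   [R8 at 1.1]
3. h(pair(h(cons(a, a)), cons(h(a), c)))  →  h(pair(c, cons(h(a), c)))   [R3 at 1.1]
4. h(pair(c, cons(h(a), c)))  →  h(pair(c, cons(c, c)))   [R4 at 1.2.1]
5. h(pair(c, cons(c, c)))  →  c   [R8 at ε]

Reduce t₂ = h(pair(a, cons(h(pair(c, cons(c, cons(c, a)))), pair(h(pair(a, cons(c, a))), a)))):
1. h(pair(a, cons(h(pair(c, cons(c, cons(c, a)))), pair(h(pair(a, cons(c, a))), a))))  →  h(pair(a, cons(c, pair(h(pair(a, cons(c, a))), a))))   [R8 at 1.2.1]
2. h(pair(a, cons(c, pair(h(pair(a, cons(c, a))), a))))  →  a   [R8 at ε]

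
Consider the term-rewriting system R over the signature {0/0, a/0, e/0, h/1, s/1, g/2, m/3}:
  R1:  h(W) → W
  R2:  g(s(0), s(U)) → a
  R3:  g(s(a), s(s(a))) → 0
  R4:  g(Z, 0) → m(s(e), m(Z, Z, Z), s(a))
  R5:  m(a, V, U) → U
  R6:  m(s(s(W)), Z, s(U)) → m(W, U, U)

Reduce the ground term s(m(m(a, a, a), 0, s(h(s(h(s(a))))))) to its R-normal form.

s(s(s(s(a))))

1. s(m(m(a, a, a), 0, s(h(s(h(s(a)))))))  →  s(m(a, 0, s(h(s(h(s(a)))))))   [R5 at 1.1]
2. s(m(a, 0, s(h(s(h(s(a)))))))  →  s(s(h(s(h(s(a))))))   [R5 at 1]
3. s(s(h(s(h(s(a))))))  →  s(s(s(h(s(a)))))   [R1 at 1.1]
4. s(s(s(h(s(a)))))  →  s(s(s(s(a))))   [R1 at 1.1.1]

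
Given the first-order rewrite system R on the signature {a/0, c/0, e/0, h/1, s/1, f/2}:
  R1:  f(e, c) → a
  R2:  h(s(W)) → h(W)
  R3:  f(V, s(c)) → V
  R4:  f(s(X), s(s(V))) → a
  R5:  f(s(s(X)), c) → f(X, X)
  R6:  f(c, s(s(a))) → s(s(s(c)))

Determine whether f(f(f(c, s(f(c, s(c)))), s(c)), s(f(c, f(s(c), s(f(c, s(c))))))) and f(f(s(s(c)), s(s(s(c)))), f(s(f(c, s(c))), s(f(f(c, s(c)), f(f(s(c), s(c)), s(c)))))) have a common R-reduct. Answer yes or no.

Reduce t₁ = f(f(f(c, s(f(c, s(c)))), s(c)), s(f(c, f(s(c), s(f(c, s(c))))))):
1. f(f(f(c, s(f(c, s(c)))), s(c)), s(f(c, f(s(c), s(f(c, s(c)))))))  →  f(f(c, s(f(c, s(c)))), s(f(c, f(s(c), s(f(c, s(c)))))))   [R3 at 1]
2. f(f(c, s(f(c, s(c)))), s(f(c, f(s(c), s(f(c, s(c)))))))  →  f(f(c, s(c)), s(f(c, f(s(c), s(f(c, s(c)))))))   [R3 at 1.2.1]
3. f(f(c, s(c)), s(f(c, f(s(c), s(f(c, s(c)))))))  →  f(c, s(f(c, f(s(c), s(f(c, s(c)))))))   [R3 at 1]
4. f(c, s(f(c, f(s(c), s(f(c, s(c)))))))  →  f(c, s(f(c, f(s(c), s(c)))))   [R3 at 2.1.2.2.1]
5. f(c, s(f(c, f(s(c), s(c)))))  →  f(c, s(f(c, s(c))))   [R3 at 2.1.2]
6. f(c, s(f(c, s(c))))  →  f(c, s(c))   [R3 at 2.1]
7. f(c, s(c))  →  c   [R3 at ε]

Reduce t₂ = f(f(s(s(c)), s(s(s(c)))), f(s(f(c, s(c))), s(f(f(c, s(c)), f(f(s(c), s(c)), s(c)))))):
1. f(f(s(s(c)), s(s(s(c)))), f(s(f(c, s(c))), s(f(f(c, s(c)), f(f(s(c), s(c)), s(c))))))  →  f(a, f(s(f(c, s(c))), s(f(f(c, s(c)), f(f(s(c), s(c)), s(c))))))   [R4 at 1]
2. f(a, f(s(f(c, s(c))), s(f(f(c, s(c)), f(f(s(c), s(c)), s(c))))))  →  f(a, f(s(c), s(f(f(c, s(c)), f(f(s(c), s(c)), s(c))))))   [R3 at 2.1.1]
3. f(a, f(s(c), s(f(f(c, s(c)), f(f(s(c), s(c)), s(c))))))  →  f(a, f(s(c), s(f(c, f(f(s(c), s(c)), s(c))))))   [R3 at 2.2.1.1]
4. f(a, f(s(c), s(f(c, f(f(s(c), s(c)), s(c))))))  →  f(a, f(s(c), s(f(c, f(s(c), s(c))))))   [R3 at 2.2.1.2]
5. f(a, f(s(c), s(f(c, f(s(c), s(c))))))  →  f(a, f(s(c), s(f(c, s(c)))))   [R3 at 2.2.1.2]
6. f(a, f(s(c), s(f(c, s(c)))))  →  f(a, f(s(c), s(c)))   [R3 at 2.2.1]
7. f(a, f(s(c), s(c)))  →  f(a, s(c))   [R3 at 2]
8. f(a, s(c))  →  a   [R3 at ε]

no — NF(t₁) = c, NF(t₂) = a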